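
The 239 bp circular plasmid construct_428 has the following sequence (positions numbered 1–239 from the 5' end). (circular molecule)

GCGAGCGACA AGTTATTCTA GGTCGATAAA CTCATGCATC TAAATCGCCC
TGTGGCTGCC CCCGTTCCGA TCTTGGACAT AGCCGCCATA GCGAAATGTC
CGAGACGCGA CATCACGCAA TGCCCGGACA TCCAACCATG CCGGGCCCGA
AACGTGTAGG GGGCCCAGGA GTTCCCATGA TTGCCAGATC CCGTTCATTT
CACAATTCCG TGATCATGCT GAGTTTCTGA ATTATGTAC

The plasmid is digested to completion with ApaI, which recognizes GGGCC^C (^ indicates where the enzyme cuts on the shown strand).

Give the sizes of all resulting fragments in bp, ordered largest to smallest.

221, 18 bp

ApaI sites (GGGCCC) start at positions 143, 161.
ApaI cuts after base 5 of each site (before the last base), so after positions 147, 165.
Circular molecule, 2 cuts → 2 fragments:
  148–165 → 18 bp
  166–239 then 1–147 → 74 + 147 = 221 bp
Sorted largest to smallest: 221, 18 bp.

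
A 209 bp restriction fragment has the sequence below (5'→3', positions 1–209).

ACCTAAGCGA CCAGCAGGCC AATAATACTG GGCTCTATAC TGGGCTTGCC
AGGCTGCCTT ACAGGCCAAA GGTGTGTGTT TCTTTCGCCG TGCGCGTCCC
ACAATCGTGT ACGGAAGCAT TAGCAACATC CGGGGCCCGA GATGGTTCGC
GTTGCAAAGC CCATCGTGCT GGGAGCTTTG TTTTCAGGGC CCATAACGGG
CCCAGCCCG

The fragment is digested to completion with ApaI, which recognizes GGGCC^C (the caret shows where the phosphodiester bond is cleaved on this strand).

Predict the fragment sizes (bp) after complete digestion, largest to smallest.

137, 54, 11, 7 bp

ApaI sites (GGGCCC) start at positions 133, 187, 198.
ApaI cuts after base 5 of each site (before the last base), so after positions 137, 191, 202.
Linear molecule, 3 cuts → 4 fragments:
  1–137 → 137 bp
  138–191 → 54 bp
  192–202 → 11 bp
  203–209 → 7 bp
Sorted largest to smallest: 137, 54, 11, 7 bp.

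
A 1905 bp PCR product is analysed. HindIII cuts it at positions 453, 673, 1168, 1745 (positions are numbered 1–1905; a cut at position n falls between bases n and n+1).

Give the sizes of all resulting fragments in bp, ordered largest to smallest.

Linear molecule, 4 cuts → 5 fragments:
  453 − 0 = 453 bp
  673 − 453 = 220 bp
  1168 − 673 = 495 bp
  1745 − 1168 = 577 bp
  1905 − 1745 = 160 bp
Sorted largest to smallest: 577, 495, 453, 220, 160 bp.

577, 495, 453, 220, 160 bp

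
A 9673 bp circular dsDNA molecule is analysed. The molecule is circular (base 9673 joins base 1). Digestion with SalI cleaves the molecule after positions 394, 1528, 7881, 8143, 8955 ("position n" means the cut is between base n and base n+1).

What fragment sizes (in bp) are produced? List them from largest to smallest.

6353, 1134, 1112, 812, 262 bp

Circular molecule, 5 cuts → 5 fragments:
  1528 − 394 = 1134 bp
  7881 − 1528 = 6353 bp
  8143 − 7881 = 262 bp
  8955 − 8143 = 812 bp
  wrap: 9673 − 8955 + 394 = 1112 bp
Sorted largest to smallest: 6353, 1134, 1112, 812, 262 bp.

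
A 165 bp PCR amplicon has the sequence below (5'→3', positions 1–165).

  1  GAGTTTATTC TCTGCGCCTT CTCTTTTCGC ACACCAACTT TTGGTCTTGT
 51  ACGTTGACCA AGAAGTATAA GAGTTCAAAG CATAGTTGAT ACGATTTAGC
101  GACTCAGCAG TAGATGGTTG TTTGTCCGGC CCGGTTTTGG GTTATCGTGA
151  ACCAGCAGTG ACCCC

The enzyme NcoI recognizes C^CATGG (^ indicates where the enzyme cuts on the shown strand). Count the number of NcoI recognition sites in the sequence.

No occurrence of CCATGG is present in the sequence.
NcoI does not cut: 0 sites.

0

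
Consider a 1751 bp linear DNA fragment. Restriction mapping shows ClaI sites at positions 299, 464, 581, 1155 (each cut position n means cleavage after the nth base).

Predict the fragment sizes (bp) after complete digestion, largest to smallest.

Linear molecule, 4 cuts → 5 fragments:
  299 − 0 = 299 bp
  464 − 299 = 165 bp
  581 − 464 = 117 bp
  1155 − 581 = 574 bp
  1751 − 1155 = 596 bp
Sorted largest to smallest: 596, 574, 299, 165, 117 bp.

596, 574, 299, 165, 117 bp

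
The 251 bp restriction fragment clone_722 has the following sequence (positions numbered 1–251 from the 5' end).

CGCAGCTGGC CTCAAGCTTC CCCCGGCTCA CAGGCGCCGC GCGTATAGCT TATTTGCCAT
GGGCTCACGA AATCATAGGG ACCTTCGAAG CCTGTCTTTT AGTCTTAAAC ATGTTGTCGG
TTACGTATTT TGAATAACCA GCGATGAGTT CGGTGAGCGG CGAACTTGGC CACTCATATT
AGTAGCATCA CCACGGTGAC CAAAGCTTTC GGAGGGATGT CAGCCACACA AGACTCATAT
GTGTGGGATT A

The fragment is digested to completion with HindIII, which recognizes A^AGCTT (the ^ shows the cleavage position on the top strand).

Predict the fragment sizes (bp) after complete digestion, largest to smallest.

HindIII sites (AAGCTT) start at positions 14, 203.
HindIII cuts after the first base of each site, so after positions 14, 203.
Linear molecule, 2 cuts → 3 fragments:
  1–14 → 14 bp
  15–203 → 189 bp
  204–251 → 48 bp
Sorted largest to smallest: 189, 48, 14 bp.

189, 48, 14 bp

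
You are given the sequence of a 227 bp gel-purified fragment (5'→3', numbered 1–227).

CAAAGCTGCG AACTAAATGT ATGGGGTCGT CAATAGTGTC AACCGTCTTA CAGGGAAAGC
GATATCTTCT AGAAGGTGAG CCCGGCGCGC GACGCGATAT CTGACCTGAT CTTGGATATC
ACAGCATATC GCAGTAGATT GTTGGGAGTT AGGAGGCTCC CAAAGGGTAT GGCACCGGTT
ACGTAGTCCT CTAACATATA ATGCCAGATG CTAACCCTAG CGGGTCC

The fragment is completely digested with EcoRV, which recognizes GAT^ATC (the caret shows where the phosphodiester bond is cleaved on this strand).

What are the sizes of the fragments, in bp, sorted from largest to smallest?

EcoRV sites (GATATC) start at positions 61, 96, 115.
EcoRV cuts after base 3 of each site, so after positions 63, 98, 117.
Linear molecule, 3 cuts → 4 fragments:
  1–63 → 63 bp
  64–98 → 35 bp
  99–117 → 19 bp
  118–227 → 110 bp
Sorted largest to smallest: 110, 63, 35, 19 bp.

110, 63, 35, 19 bp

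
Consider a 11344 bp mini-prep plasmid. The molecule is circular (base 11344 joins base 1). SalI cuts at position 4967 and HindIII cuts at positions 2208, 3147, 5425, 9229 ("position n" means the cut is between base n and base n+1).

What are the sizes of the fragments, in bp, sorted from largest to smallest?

Combined cut positions (sorted): 2208, 3147, 4967, 5425, 9229.
Circular molecule, 5 cuts → 5 fragments:
  3147 − 2208 = 939 bp
  4967 − 3147 = 1820 bp
  5425 − 4967 = 458 bp
  9229 − 5425 = 3804 bp
  wrap: 11344 − 9229 + 2208 = 4323 bp
Sorted largest to smallest: 4323, 3804, 1820, 939, 458 bp.

4323, 3804, 1820, 939, 458 bp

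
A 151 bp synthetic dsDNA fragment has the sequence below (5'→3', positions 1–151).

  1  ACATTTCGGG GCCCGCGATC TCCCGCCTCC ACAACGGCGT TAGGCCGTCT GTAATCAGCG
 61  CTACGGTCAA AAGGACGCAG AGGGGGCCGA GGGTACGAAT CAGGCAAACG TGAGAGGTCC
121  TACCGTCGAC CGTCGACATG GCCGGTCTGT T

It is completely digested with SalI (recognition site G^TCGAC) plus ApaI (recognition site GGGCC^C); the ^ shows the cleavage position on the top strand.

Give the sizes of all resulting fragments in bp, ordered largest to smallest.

SalI sites (GTCGAC) start at positions 125, 132.
SalI cuts after the first base of each site, so after positions 125, 132.
The ApaI site (GGGCCC) starts at position 9.
ApaI cuts after base 5 of each site (before the last base), so after position 13.
Combined cut positions: 13, 125, 132.
Linear molecule, 3 cuts → 4 fragments:
  1–13 → 13 bp
  14–125 → 112 bp
  126–132 → 7 bp
  133–151 → 19 bp
Sorted largest to smallest: 112, 19, 13, 7 bp.

112, 19, 13, 7 bp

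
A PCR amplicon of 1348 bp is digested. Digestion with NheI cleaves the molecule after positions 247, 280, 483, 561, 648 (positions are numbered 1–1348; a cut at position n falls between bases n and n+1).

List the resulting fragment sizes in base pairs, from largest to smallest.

Linear molecule, 5 cuts → 6 fragments:
  247 − 0 = 247 bp
  280 − 247 = 33 bp
  483 − 280 = 203 bp
  561 − 483 = 78 bp
  648 − 561 = 87 bp
  1348 − 648 = 700 bp
Sorted largest to smallest: 700, 247, 203, 87, 78, 33 bp.

700, 247, 203, 87, 78, 33 bp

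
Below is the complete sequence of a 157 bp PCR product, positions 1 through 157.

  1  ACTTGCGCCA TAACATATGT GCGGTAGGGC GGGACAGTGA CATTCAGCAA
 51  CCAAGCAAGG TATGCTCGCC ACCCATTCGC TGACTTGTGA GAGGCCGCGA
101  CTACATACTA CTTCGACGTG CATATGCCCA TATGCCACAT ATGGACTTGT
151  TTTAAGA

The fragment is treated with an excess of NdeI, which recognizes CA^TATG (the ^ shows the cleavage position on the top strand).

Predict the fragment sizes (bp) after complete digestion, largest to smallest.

107, 18, 15, 9, 8 bp

NdeI sites (CATATG) start at positions 14, 121, 129, 138.
NdeI cuts after base 2 of each site, so after positions 15, 122, 130, 139.
Linear molecule, 4 cuts → 5 fragments:
  1–15 → 15 bp
  16–122 → 107 bp
  123–130 → 8 bp
  131–139 → 9 bp
  140–157 → 18 bp
Sorted largest to smallest: 107, 18, 15, 9, 8 bp.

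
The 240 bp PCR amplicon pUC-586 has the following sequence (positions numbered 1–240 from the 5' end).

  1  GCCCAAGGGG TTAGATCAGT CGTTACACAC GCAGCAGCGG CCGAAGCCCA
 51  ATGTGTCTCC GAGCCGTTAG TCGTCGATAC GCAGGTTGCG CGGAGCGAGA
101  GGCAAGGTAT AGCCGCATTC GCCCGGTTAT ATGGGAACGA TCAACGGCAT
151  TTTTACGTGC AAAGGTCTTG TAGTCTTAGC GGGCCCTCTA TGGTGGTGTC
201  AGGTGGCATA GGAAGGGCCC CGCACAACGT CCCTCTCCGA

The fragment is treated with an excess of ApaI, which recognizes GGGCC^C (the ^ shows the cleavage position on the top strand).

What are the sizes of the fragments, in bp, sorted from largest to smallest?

185, 34, 21 bp

ApaI sites (GGGCCC) start at positions 181, 215.
ApaI cuts after base 5 of each site (before the last base), so after positions 185, 219.
Linear molecule, 2 cuts → 3 fragments:
  1–185 → 185 bp
  186–219 → 34 bp
  220–240 → 21 bp
Sorted largest to smallest: 185, 34, 21 bp.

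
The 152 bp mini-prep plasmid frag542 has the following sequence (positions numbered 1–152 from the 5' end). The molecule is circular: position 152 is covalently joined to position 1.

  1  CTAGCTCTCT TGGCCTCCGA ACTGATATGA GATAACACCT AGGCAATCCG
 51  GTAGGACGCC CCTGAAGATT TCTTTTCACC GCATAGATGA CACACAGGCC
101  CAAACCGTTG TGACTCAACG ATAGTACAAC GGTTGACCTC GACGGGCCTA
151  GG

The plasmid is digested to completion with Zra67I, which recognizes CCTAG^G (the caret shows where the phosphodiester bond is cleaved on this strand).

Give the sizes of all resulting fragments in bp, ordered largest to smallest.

Zra67I sites (CCTAGG) start at positions 38, 147.
Zra67I cuts after base 5 of each site (before the last base), so after positions 42, 151.
Circular molecule, 2 cuts → 2 fragments:
  43–151 → 109 bp
  152–152 then 1–42 → 1 + 42 = 43 bp
Sorted largest to smallest: 109, 43 bp.

109, 43 bp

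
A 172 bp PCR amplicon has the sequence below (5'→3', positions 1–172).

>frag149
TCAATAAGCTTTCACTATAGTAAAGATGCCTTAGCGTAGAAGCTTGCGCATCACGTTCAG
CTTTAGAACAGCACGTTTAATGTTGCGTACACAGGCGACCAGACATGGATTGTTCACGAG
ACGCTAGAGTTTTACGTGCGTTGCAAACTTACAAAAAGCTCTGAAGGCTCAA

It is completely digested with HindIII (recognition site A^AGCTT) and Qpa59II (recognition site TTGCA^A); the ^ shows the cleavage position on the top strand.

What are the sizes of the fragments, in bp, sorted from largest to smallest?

105, 34, 27, 6 bp

HindIII sites (AAGCTT) start at positions 6, 40.
HindIII cuts after the first base of each site, so after positions 6, 40.
The Qpa59II site (TTGCAA) starts at position 141.
Qpa59II cuts after base 5 of each site (before the last base), so after position 145.
Combined cut positions: 6, 40, 145.
Linear molecule, 3 cuts → 4 fragments:
  1–6 → 6 bp
  7–40 → 34 bp
  41–145 → 105 bp
  146–172 → 27 bp
Sorted largest to smallest: 105, 34, 27, 6 bp.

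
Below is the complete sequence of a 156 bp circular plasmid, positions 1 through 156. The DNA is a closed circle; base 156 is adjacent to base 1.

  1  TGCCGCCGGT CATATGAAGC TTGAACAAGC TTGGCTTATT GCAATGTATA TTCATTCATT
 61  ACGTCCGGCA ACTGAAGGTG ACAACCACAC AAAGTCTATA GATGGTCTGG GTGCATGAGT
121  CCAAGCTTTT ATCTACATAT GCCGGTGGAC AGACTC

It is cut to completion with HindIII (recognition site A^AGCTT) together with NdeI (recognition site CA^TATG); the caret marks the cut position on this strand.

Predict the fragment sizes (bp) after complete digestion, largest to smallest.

96, 31, 14, 10, 5 bp

HindIII sites (AAGCTT) start at positions 17, 27, 123.
HindIII cuts after the first base of each site, so after positions 17, 27, 123.
NdeI sites (CATATG) start at positions 11, 136.
NdeI cuts after base 2 of each site, so after positions 12, 137.
Combined cut positions: 12, 17, 27, 123, 137.
Circular molecule, 5 cuts → 5 fragments:
  13–17 → 5 bp
  18–27 → 10 bp
  28–123 → 96 bp
  124–137 → 14 bp
  138–156 then 1–12 → 19 + 12 = 31 bp
Sorted largest to smallest: 96, 31, 14, 10, 5 bp.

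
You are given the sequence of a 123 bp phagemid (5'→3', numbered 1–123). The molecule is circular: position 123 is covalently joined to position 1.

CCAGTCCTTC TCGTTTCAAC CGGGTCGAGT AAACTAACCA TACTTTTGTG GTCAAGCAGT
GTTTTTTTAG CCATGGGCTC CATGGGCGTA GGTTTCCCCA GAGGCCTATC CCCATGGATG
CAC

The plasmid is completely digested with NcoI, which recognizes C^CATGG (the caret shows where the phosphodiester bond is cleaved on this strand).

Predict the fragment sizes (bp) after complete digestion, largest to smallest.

NcoI sites (CCATGG) start at positions 71, 80, 112.
NcoI cuts after the first base of each site, so after positions 71, 80, 112.
Circular molecule, 3 cuts → 3 fragments:
  72–80 → 9 bp
  81–112 → 32 bp
  113–123 then 1–71 → 11 + 71 = 82 bp
Sorted largest to smallest: 82, 32, 9 bp.

82, 32, 9 bp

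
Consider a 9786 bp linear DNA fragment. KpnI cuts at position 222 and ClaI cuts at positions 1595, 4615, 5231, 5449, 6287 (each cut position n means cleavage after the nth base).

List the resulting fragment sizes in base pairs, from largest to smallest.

Combined cut positions (sorted): 222, 1595, 4615, 5231, 5449, 6287.
Linear molecule, 6 cuts → 7 fragments:
  222 − 0 = 222 bp
  1595 − 222 = 1373 bp
  4615 − 1595 = 3020 bp
  5231 − 4615 = 616 bp
  5449 − 5231 = 218 bp
  6287 − 5449 = 838 bp
  9786 − 6287 = 3499 bp
Sorted largest to smallest: 3499, 3020, 1373, 838, 616, 222, 218 bp.

3499, 3020, 1373, 838, 616, 222, 218 bp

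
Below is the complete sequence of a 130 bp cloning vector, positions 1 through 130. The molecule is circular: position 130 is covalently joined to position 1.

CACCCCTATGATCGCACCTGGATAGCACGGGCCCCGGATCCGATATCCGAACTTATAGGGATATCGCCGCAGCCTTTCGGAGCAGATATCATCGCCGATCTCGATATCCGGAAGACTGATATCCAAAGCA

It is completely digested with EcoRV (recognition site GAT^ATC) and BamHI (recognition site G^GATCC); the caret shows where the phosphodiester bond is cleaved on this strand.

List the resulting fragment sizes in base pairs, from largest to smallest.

46, 25, 18, 18, 15, 8 bp

EcoRV sites (GATATC) start at positions 42, 60, 85, 103, 118.
EcoRV cuts after base 3 of each site, so after positions 44, 62, 87, 105, 120.
The BamHI site (GGATCC) starts at position 36.
BamHI cuts after the first base of each site, so after position 36.
Combined cut positions: 36, 44, 62, 87, 105, 120.
Circular molecule, 6 cuts → 6 fragments:
  37–44 → 8 bp
  45–62 → 18 bp
  63–87 → 25 bp
  88–105 → 18 bp
  106–120 → 15 bp
  121–130 then 1–36 → 10 + 36 = 46 bp
Sorted largest to smallest: 46, 25, 18, 18, 15, 8 bp.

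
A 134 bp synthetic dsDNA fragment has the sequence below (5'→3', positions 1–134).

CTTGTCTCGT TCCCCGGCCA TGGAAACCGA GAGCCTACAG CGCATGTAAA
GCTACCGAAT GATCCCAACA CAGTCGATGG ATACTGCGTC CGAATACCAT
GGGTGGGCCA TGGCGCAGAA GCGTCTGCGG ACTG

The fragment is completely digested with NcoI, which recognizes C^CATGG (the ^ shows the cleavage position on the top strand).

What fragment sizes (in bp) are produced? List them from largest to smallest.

79, 26, 18, 11 bp

NcoI sites (CCATGG) start at positions 18, 97, 108.
NcoI cuts after the first base of each site, so after positions 18, 97, 108.
Linear molecule, 3 cuts → 4 fragments:
  1–18 → 18 bp
  19–97 → 79 bp
  98–108 → 11 bp
  109–134 → 26 bp
Sorted largest to smallest: 79, 26, 18, 11 bp.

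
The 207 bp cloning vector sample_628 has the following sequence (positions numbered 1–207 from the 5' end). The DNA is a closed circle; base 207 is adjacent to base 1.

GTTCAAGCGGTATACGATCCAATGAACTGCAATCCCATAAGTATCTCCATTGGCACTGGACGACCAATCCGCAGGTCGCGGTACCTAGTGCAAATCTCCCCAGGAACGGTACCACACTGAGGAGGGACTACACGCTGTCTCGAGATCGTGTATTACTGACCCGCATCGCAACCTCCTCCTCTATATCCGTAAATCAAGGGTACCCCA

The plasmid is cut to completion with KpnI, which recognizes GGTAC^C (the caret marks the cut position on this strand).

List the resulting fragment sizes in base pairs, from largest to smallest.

91, 88, 28 bp

KpnI sites (GGTACC) start at positions 80, 108, 199.
KpnI cuts after base 5 of each site (before the last base), so after positions 84, 112, 203.
Circular molecule, 3 cuts → 3 fragments:
  85–112 → 28 bp
  113–203 → 91 bp
  204–207 then 1–84 → 4 + 84 = 88 bp
Sorted largest to smallest: 91, 88, 28 bp.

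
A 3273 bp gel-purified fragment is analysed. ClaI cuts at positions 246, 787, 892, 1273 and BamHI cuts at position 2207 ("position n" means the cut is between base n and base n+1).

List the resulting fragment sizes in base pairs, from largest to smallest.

1066, 934, 541, 381, 246, 105 bp

Combined cut positions (sorted): 246, 787, 892, 1273, 2207.
Linear molecule, 5 cuts → 6 fragments:
  246 − 0 = 246 bp
  787 − 246 = 541 bp
  892 − 787 = 105 bp
  1273 − 892 = 381 bp
  2207 − 1273 = 934 bp
  3273 − 2207 = 1066 bp
Sorted largest to smallest: 1066, 934, 541, 381, 246, 105 bp.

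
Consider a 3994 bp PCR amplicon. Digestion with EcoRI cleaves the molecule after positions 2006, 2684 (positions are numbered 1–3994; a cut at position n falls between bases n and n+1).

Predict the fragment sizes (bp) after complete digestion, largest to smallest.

Linear molecule, 2 cuts → 3 fragments:
  2006 − 0 = 2006 bp
  2684 − 2006 = 678 bp
  3994 − 2684 = 1310 bp
Sorted largest to smallest: 2006, 1310, 678 bp.

2006, 1310, 678 bp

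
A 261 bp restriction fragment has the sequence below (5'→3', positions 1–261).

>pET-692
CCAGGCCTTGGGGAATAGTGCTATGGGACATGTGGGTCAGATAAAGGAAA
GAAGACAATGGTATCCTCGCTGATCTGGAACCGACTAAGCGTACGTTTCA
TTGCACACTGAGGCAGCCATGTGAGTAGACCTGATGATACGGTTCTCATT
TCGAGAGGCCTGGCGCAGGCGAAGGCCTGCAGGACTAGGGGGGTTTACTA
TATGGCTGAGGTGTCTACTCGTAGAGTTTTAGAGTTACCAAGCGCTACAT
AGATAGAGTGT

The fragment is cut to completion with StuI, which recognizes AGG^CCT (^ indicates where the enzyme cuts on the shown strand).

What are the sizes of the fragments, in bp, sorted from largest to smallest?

StuI sites (AGGCCT) start at positions 3, 156, 173.
StuI cuts after base 3 of each site, so after positions 5, 158, 175.
Linear molecule, 3 cuts → 4 fragments:
  1–5 → 5 bp
  6–158 → 153 bp
  159–175 → 17 bp
  176–261 → 86 bp
Sorted largest to smallest: 153, 86, 17, 5 bp.

153, 86, 17, 5 bp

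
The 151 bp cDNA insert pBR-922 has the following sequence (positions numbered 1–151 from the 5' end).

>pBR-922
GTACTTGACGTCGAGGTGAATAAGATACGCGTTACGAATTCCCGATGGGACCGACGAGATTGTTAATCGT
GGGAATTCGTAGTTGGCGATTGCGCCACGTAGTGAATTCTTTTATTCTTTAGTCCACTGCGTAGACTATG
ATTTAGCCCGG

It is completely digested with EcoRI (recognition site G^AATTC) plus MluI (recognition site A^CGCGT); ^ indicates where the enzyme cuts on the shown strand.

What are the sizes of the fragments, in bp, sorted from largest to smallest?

EcoRI sites (GAATTC) start at positions 36, 73, 104.
EcoRI cuts after the first base of each site, so after positions 36, 73, 104.
The MluI site (ACGCGT) starts at position 27.
MluI cuts after the first base of each site, so after position 27.
Combined cut positions: 27, 36, 73, 104.
Linear molecule, 4 cuts → 5 fragments:
  1–27 → 27 bp
  28–36 → 9 bp
  37–73 → 37 bp
  74–104 → 31 bp
  105–151 → 47 bp
Sorted largest to smallest: 47, 37, 31, 27, 9 bp.

47, 37, 31, 27, 9 bp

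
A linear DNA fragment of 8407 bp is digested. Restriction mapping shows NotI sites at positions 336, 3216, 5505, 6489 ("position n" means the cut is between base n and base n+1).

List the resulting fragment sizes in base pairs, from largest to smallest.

2880, 2289, 1918, 984, 336 bp

Linear molecule, 4 cuts → 5 fragments:
  336 − 0 = 336 bp
  3216 − 336 = 2880 bp
  5505 − 3216 = 2289 bp
  6489 − 5505 = 984 bp
  8407 − 6489 = 1918 bp
Sorted largest to smallest: 2880, 2289, 1918, 984, 336 bp.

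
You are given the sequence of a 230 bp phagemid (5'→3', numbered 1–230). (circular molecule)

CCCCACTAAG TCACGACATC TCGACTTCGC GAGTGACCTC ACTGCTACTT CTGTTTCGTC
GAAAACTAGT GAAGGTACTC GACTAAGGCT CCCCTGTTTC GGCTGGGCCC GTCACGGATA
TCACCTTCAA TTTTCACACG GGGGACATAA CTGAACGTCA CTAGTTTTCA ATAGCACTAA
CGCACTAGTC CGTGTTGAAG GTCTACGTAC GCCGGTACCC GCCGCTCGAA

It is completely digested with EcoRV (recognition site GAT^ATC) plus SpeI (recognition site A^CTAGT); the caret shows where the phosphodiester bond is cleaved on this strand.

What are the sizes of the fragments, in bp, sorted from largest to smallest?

111, 54, 41, 24 bp

The EcoRV site (GATATC) starts at position 117.
EcoRV cuts after base 3 of each site, so after position 119.
SpeI sites (ACTAGT) start at positions 65, 160, 184.
SpeI cuts after the first base of each site, so after positions 65, 160, 184.
Combined cut positions: 65, 119, 160, 184.
Circular molecule, 4 cuts → 4 fragments:
  66–119 → 54 bp
  120–160 → 41 bp
  161–184 → 24 bp
  185–230 then 1–65 → 46 + 65 = 111 bp
Sorted largest to smallest: 111, 54, 41, 24 bp.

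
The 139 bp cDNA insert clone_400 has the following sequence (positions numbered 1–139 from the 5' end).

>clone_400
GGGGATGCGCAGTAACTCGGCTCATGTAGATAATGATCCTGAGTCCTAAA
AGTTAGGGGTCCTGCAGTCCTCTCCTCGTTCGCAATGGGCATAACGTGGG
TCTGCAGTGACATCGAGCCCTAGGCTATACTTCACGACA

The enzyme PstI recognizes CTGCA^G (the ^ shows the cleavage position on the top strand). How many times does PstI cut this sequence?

CTGCAG occurs starting at positions 62, 102.
PstI cuts at 2 sites.

2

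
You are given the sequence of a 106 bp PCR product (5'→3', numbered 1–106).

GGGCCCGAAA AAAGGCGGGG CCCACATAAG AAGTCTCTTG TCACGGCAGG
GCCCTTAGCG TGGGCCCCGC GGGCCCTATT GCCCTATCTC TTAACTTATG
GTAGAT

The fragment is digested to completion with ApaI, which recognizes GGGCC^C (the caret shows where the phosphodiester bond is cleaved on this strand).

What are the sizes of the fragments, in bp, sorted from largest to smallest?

ApaI sites (GGGCCC) start at positions 1, 18, 49, 62, 71.
ApaI cuts after base 5 of each site (before the last base), so after positions 5, 22, 53, 66, 75.
Linear molecule, 5 cuts → 6 fragments:
  1–5 → 5 bp
  6–22 → 17 bp
  23–53 → 31 bp
  54–66 → 13 bp
  67–75 → 9 bp
  76–106 → 31 bp
Sorted largest to smallest: 31, 31, 17, 13, 9, 5 bp.

31, 31, 17, 13, 9, 5 bp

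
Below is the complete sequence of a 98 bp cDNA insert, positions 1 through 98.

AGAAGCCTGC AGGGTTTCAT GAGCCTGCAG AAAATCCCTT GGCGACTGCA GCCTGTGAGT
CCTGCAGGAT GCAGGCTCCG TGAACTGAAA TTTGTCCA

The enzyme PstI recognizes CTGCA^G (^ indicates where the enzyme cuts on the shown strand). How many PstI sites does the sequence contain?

4

CTGCAG occurs starting at positions 7, 25, 46, 62.
PstI cuts at 4 sites.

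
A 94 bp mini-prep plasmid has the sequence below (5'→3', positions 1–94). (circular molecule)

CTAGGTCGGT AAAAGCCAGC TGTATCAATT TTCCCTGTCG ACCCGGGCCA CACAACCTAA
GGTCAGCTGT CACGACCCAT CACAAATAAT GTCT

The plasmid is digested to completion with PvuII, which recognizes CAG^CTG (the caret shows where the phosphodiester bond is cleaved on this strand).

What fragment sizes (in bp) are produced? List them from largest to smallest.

47, 47 bp

PvuII sites (CAGCTG) start at positions 17, 64.
PvuII cuts after base 3 of each site, so after positions 19, 66.
Circular molecule, 2 cuts → 2 fragments:
  20–66 → 47 bp
  67–94 then 1–19 → 28 + 19 = 47 bp
Sorted largest to smallest: 47, 47 bp.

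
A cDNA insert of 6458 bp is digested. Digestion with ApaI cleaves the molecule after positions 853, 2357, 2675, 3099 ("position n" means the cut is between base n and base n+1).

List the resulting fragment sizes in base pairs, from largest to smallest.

3359, 1504, 853, 424, 318 bp

Linear molecule, 4 cuts → 5 fragments:
  853 − 0 = 853 bp
  2357 − 853 = 1504 bp
  2675 − 2357 = 318 bp
  3099 − 2675 = 424 bp
  6458 − 3099 = 3359 bp
Sorted largest to smallest: 3359, 1504, 853, 424, 318 bp.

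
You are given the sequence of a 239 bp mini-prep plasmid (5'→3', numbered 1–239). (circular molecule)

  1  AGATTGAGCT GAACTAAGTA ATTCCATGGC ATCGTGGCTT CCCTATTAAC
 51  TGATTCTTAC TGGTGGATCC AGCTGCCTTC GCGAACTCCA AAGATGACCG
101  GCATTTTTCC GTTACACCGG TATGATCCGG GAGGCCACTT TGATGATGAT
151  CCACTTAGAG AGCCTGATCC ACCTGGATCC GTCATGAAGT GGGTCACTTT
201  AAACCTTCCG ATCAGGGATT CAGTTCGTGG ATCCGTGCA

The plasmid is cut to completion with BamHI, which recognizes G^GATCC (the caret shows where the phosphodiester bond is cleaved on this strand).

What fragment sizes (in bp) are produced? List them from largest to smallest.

BamHI sites (GGATCC) start at positions 65, 175, 229.
BamHI cuts after the first base of each site, so after positions 65, 175, 229.
Circular molecule, 3 cuts → 3 fragments:
  66–175 → 110 bp
  176–229 → 54 bp
  230–239 then 1–65 → 10 + 65 = 75 bp
Sorted largest to smallest: 110, 75, 54 bp.

110, 75, 54 bp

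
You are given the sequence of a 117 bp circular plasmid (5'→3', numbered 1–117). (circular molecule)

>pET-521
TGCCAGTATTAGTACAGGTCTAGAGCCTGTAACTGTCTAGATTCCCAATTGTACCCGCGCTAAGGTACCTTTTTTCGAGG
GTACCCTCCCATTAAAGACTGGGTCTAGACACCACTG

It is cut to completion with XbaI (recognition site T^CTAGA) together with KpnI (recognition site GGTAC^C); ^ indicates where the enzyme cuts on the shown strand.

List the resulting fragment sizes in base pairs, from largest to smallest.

32, 32, 20, 17, 16 bp

XbaI sites (TCTAGA) start at positions 19, 36, 104.
XbaI cuts after the first base of each site, so after positions 19, 36, 104.
KpnI sites (GGTACC) start at positions 64, 80.
KpnI cuts after base 5 of each site (before the last base), so after positions 68, 84.
Combined cut positions: 19, 36, 68, 84, 104.
Circular molecule, 5 cuts → 5 fragments:
  20–36 → 17 bp
  37–68 → 32 bp
  69–84 → 16 bp
  85–104 → 20 bp
  105–117 then 1–19 → 13 + 19 = 32 bp
Sorted largest to smallest: 32, 32, 20, 17, 16 bp.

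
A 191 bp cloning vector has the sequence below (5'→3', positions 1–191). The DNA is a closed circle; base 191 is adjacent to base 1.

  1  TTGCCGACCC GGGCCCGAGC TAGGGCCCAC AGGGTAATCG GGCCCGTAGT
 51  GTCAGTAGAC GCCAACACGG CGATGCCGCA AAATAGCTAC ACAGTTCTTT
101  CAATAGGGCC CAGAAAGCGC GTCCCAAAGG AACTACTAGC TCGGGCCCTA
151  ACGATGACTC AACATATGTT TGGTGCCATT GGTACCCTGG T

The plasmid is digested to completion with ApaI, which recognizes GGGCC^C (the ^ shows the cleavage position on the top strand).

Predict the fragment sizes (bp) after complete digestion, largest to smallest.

ApaI sites (GGGCCC) start at positions 11, 23, 40, 106, 143.
ApaI cuts after base 5 of each site (before the last base), so after positions 15, 27, 44, 110, 147.
Circular molecule, 5 cuts → 5 fragments:
  16–27 → 12 bp
  28–44 → 17 bp
  45–110 → 66 bp
  111–147 → 37 bp
  148–191 then 1–15 → 44 + 15 = 59 bp
Sorted largest to smallest: 66, 59, 37, 17, 12 bp.

66, 59, 37, 17, 12 bp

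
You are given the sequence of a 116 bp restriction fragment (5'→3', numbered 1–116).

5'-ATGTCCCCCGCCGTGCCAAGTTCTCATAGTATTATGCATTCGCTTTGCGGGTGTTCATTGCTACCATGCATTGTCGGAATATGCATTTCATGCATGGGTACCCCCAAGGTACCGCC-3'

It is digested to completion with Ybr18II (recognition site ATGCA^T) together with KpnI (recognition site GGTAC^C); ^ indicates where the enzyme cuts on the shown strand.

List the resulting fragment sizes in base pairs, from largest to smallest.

Ybr18II sites (ATGCAT) start at positions 34, 66, 81, 90.
Ybr18II cuts after base 5 of each site (before the last base), so after positions 38, 70, 85, 94.
KpnI sites (GGTACC) start at positions 97, 108.
KpnI cuts after base 5 of each site (before the last base), so after positions 101, 112.
Combined cut positions: 38, 70, 85, 94, 101, 112.
Linear molecule, 6 cuts → 7 fragments:
  1–38 → 38 bp
  39–70 → 32 bp
  71–85 → 15 bp
  86–94 → 9 bp
  95–101 → 7 bp
  102–112 → 11 bp
  113–116 → 4 bp
Sorted largest to smallest: 38, 32, 15, 11, 9, 7, 4 bp.

38, 32, 15, 11, 9, 7, 4 bp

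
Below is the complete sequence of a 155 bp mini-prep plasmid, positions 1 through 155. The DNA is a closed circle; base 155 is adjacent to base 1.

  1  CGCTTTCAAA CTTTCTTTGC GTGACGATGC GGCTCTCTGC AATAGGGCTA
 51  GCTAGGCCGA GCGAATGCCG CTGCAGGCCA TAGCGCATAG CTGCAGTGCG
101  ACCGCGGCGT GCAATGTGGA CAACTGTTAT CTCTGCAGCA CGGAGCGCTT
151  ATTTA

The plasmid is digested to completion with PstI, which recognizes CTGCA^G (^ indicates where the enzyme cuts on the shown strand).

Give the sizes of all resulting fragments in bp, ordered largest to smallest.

93, 42, 20 bp

PstI sites (CTGCAG) start at positions 71, 91, 133.
PstI cuts after base 5 of each site (before the last base), so after positions 75, 95, 137.
Circular molecule, 3 cuts → 3 fragments:
  76–95 → 20 bp
  96–137 → 42 bp
  138–155 then 1–75 → 18 + 75 = 93 bp
Sorted largest to smallest: 93, 42, 20 bp.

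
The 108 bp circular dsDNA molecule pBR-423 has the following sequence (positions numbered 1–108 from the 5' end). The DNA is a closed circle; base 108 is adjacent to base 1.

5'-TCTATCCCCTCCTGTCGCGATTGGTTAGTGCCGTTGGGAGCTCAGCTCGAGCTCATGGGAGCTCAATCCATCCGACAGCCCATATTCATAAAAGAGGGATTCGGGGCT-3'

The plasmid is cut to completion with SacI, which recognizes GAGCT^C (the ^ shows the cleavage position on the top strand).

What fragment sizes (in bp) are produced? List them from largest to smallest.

SacI sites (GAGCTC) start at positions 38, 49, 59.
SacI cuts after base 5 of each site (before the last base), so after positions 42, 53, 63.
Circular molecule, 3 cuts → 3 fragments:
  43–53 → 11 bp
  54–63 → 10 bp
  64–108 then 1–42 → 45 + 42 = 87 bp
Sorted largest to smallest: 87, 11, 10 bp.

87, 11, 10 bp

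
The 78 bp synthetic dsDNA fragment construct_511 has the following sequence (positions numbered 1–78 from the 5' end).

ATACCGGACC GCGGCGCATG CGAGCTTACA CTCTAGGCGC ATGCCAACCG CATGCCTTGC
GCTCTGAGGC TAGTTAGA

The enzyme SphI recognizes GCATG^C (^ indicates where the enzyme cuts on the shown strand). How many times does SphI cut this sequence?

3

GCATGC occurs starting at positions 16, 39, 50.
SphI cuts at 3 sites.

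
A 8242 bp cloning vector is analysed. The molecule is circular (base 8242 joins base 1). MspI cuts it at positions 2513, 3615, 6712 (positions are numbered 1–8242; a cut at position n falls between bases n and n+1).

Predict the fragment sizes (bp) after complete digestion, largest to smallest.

Circular molecule, 3 cuts → 3 fragments:
  3615 − 2513 = 1102 bp
  6712 − 3615 = 3097 bp
  wrap: 8242 − 6712 + 2513 = 4043 bp
Sorted largest to smallest: 4043, 3097, 1102 bp.

4043, 3097, 1102 bp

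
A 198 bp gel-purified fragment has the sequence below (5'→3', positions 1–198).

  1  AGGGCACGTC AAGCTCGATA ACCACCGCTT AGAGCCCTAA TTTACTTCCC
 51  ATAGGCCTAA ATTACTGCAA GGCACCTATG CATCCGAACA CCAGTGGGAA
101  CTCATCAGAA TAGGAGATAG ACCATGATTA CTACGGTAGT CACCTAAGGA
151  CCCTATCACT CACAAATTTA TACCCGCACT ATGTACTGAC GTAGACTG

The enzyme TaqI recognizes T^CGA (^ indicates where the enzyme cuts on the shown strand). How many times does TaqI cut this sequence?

TCGA occurs starting at position 15.
TaqI cuts at 1 site.

1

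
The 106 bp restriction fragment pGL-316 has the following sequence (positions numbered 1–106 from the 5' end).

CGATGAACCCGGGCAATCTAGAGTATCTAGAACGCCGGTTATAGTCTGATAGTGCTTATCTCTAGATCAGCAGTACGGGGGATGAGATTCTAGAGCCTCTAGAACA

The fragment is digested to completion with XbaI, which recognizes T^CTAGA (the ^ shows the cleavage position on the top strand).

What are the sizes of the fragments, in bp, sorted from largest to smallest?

35, 28, 17, 9, 9, 8 bp

XbaI sites (TCTAGA) start at positions 17, 26, 61, 89, 98.
XbaI cuts after the first base of each site, so after positions 17, 26, 61, 89, 98.
Linear molecule, 5 cuts → 6 fragments:
  1–17 → 17 bp
  18–26 → 9 bp
  27–61 → 35 bp
  62–89 → 28 bp
  90–98 → 9 bp
  99–106 → 8 bp
Sorted largest to smallest: 35, 28, 17, 9, 9, 8 bp.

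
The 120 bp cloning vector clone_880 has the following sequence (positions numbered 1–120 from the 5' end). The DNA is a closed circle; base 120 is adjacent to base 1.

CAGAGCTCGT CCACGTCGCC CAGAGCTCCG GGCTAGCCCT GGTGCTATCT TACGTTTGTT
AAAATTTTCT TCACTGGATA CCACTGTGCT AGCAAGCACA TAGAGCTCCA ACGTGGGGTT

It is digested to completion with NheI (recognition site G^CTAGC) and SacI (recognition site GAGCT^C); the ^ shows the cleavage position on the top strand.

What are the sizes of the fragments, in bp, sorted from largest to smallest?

56, 20, 20, 19, 5 bp

NheI sites (GCTAGC) start at positions 32, 88.
NheI cuts after the first base of each site, so after positions 32, 88.
SacI sites (GAGCTC) start at positions 3, 23, 103.
SacI cuts after base 5 of each site (before the last base), so after positions 7, 27, 107.
Combined cut positions: 7, 27, 32, 88, 107.
Circular molecule, 5 cuts → 5 fragments:
  8–27 → 20 bp
  28–32 → 5 bp
  33–88 → 56 bp
  89–107 → 19 bp
  108–120 then 1–7 → 13 + 7 = 20 bp
Sorted largest to smallest: 56, 20, 20, 19, 5 bp.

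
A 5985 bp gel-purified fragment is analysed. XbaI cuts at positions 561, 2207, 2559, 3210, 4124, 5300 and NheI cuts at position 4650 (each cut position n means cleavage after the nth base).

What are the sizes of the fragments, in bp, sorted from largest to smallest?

Combined cut positions (sorted): 561, 2207, 2559, 3210, 4124, 4650, 5300.
Linear molecule, 7 cuts → 8 fragments:
  561 − 0 = 561 bp
  2207 − 561 = 1646 bp
  2559 − 2207 = 352 bp
  3210 − 2559 = 651 bp
  4124 − 3210 = 914 bp
  4650 − 4124 = 526 bp
  5300 − 4650 = 650 bp
  5985 − 5300 = 685 bp
Sorted largest to smallest: 1646, 914, 685, 651, 650, 561, 526, 352 bp.

1646, 914, 685, 651, 650, 561, 526, 352 bp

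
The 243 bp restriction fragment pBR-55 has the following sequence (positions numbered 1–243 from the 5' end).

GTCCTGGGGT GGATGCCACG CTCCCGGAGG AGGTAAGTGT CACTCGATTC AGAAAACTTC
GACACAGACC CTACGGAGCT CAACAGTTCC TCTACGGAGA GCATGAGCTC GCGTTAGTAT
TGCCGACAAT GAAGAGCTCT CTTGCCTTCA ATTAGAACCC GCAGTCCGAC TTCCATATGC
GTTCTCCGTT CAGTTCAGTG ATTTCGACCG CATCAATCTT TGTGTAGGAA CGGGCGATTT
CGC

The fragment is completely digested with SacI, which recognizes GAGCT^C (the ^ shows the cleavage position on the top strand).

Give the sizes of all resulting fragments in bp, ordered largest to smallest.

SacI sites (GAGCTC) start at positions 76, 105, 134.
SacI cuts after base 5 of each site (before the last base), so after positions 80, 109, 138.
Linear molecule, 3 cuts → 4 fragments:
  1–80 → 80 bp
  81–109 → 29 bp
  110–138 → 29 bp
  139–243 → 105 bp
Sorted largest to smallest: 105, 80, 29, 29 bp.

105, 80, 29, 29 bp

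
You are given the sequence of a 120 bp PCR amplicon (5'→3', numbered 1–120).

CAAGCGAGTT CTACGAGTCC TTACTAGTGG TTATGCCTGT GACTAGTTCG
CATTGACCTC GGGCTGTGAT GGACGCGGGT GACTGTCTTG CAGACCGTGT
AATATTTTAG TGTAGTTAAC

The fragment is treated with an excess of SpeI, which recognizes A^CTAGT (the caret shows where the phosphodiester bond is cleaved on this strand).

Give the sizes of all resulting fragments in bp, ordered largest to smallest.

SpeI sites (ACTAGT) start at positions 23, 42.
SpeI cuts after the first base of each site, so after positions 23, 42.
Linear molecule, 2 cuts → 3 fragments:
  1–23 → 23 bp
  24–42 → 19 bp
  43–120 → 78 bp
Sorted largest to smallest: 78, 23, 19 bp.

78, 23, 19 bp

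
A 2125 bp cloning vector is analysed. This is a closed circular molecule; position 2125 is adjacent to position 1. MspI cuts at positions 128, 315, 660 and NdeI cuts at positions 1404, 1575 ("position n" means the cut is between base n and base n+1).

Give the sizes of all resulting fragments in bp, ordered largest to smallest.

744, 678, 345, 187, 171 bp

Combined cut positions (sorted): 128, 315, 660, 1404, 1575.
Circular molecule, 5 cuts → 5 fragments:
  315 − 128 = 187 bp
  660 − 315 = 345 bp
  1404 − 660 = 744 bp
  1575 − 1404 = 171 bp
  wrap: 2125 − 1575 + 128 = 678 bp
Sorted largest to smallest: 744, 678, 345, 187, 171 bp.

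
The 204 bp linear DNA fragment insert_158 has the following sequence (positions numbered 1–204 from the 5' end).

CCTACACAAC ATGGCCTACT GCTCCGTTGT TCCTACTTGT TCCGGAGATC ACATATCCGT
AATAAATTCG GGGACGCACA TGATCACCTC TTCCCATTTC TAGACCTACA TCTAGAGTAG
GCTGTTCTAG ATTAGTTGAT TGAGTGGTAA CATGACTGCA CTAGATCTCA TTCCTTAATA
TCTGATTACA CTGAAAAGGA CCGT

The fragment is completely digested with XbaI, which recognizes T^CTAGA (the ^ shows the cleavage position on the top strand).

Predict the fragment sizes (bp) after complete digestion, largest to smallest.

XbaI sites (TCTAGA) start at positions 99, 111, 126.
XbaI cuts after the first base of each site, so after positions 99, 111, 126.
Linear molecule, 3 cuts → 4 fragments:
  1–99 → 99 bp
  100–111 → 12 bp
  112–126 → 15 bp
  127–204 → 78 bp
Sorted largest to smallest: 99, 78, 15, 12 bp.

99, 78, 15, 12 bp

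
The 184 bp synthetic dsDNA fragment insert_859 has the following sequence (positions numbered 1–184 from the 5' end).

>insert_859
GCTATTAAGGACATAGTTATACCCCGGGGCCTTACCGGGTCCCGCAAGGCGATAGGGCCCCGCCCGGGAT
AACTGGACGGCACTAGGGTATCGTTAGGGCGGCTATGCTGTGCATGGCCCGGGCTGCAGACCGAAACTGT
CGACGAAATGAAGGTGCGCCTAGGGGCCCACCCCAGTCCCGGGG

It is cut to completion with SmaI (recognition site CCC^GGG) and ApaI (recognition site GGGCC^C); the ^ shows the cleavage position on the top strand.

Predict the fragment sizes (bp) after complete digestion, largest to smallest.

55, 48, 34, 25, 12, 6, 4 bp

SmaI sites (CCCGGG) start at positions 23, 63, 118, 178.
SmaI cuts after base 3 of each site, so after positions 25, 65, 120, 180.
ApaI sites (GGGCCC) start at positions 55, 164.
ApaI cuts after base 5 of each site (before the last base), so after positions 59, 168.
Combined cut positions: 25, 59, 65, 120, 168, 180.
Linear molecule, 6 cuts → 7 fragments:
  1–25 → 25 bp
  26–59 → 34 bp
  60–65 → 6 bp
  66–120 → 55 bp
  121–168 → 48 bp
  169–180 → 12 bp
  181–184 → 4 bp
Sorted largest to smallest: 55, 48, 34, 25, 12, 6, 4 bp.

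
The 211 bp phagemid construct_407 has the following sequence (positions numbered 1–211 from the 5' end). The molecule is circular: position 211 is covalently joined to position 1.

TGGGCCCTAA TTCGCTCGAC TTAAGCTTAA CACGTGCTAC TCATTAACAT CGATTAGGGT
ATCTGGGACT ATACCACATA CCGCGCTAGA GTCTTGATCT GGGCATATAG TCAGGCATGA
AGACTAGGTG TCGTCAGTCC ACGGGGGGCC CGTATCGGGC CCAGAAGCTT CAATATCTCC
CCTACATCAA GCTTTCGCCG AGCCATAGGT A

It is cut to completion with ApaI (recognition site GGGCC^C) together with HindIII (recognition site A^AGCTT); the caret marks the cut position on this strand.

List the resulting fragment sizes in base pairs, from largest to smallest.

127, 28, 24, 17, 11, 4 bp

ApaI sites (GGGCCC) start at positions 2, 146, 157.
ApaI cuts after base 5 of each site (before the last base), so after positions 6, 150, 161.
HindIII sites (AAGCTT) start at positions 23, 165, 189.
HindIII cuts after the first base of each site, so after positions 23, 165, 189.
Combined cut positions: 6, 23, 150, 161, 165, 189.
Circular molecule, 6 cuts → 6 fragments:
  7–23 → 17 bp
  24–150 → 127 bp
  151–161 → 11 bp
  162–165 → 4 bp
  166–189 → 24 bp
  190–211 then 1–6 → 22 + 6 = 28 bp
Sorted largest to smallest: 127, 28, 24, 17, 11, 4 bp.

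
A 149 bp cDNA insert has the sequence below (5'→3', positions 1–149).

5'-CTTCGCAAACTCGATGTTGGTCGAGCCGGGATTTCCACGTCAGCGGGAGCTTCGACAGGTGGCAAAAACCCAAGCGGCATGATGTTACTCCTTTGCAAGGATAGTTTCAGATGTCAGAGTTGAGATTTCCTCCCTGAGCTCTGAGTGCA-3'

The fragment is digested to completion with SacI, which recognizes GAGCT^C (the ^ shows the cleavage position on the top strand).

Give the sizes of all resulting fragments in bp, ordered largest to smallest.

The SacI site (GAGCTC) starts at position 136.
SacI cuts after base 5 of each site (before the last base), so after position 140.
Linear molecule, 1 cut → 2 fragments:
  1–140 → 140 bp
  141–149 → 9 bp
Sorted largest to smallest: 140, 9 bp.

140, 9 bp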